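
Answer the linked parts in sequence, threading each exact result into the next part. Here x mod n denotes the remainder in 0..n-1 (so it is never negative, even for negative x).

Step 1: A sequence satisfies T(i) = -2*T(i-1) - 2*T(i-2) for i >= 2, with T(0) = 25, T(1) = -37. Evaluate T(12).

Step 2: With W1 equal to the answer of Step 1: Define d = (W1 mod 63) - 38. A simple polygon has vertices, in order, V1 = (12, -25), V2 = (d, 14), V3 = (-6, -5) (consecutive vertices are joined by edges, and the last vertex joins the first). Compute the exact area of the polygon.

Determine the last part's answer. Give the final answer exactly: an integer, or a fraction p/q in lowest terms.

Step 1: T(2) = -2*(-37) - 2*(25) = 24; iterating: T(2)=24, T(3)=26, T(4)=-100, T(5)=148, T(6)=-96, T(7)=-104, T(8)=400, T(9)=-592, T(10)=384, T(11)=416, T(12)=-1600; answer -1600
Step 2: W1 = -1600; d = 0; cross terms: (12*14 - 0*-25)=168, (0*-5 - -6*14)=84, (-6*-25 - 12*-5)=210; twice the area = |462| = 462; area = 231; answer 231

231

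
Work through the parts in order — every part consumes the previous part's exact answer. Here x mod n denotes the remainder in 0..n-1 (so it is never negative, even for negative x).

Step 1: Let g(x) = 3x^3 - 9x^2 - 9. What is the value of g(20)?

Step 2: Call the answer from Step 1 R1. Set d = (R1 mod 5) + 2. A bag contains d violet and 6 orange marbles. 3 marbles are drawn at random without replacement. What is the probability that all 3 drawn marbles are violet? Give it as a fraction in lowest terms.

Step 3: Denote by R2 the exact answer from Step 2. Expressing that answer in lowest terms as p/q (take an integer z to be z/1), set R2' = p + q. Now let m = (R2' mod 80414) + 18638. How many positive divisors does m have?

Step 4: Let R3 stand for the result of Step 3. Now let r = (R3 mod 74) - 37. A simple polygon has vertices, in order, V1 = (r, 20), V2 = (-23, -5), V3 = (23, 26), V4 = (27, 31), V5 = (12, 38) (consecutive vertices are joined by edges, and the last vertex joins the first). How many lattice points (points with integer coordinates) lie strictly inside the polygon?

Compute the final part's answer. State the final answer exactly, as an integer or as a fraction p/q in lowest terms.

1106

Step 1: 3*(20)^3 - 9*(20)^2 - 9 = (24000) + (-3600) + (-9) = 20391; answer 20391
Step 2: R1 = 20391; d = 3; total draws C(9,3) = 84; favorable C(3,3) = 1; P = 1/84; answer 1/84
Step 3: R2 = 1/84; threaded value p + q = 85; m = 18723; 18723 = 3 * 79^2; number of divisors = (1+1) * (2+1) = 6; answer 6
Step 4: R3 = 6; r = -31; cross terms: (-31*-5 - -23*20)=615, (-23*26 - 23*-5)=-483, (23*31 - 27*26)=11, (27*38 - 12*31)=654, (12*20 - -31*38)=1418; twice the area = |2215| = 2215; area = 2215/2; boundary points = 1 + 1 + 1 + 1 + 1 = 5; strictly interior points = area - boundary/2 + 1 = 1106; answer 1106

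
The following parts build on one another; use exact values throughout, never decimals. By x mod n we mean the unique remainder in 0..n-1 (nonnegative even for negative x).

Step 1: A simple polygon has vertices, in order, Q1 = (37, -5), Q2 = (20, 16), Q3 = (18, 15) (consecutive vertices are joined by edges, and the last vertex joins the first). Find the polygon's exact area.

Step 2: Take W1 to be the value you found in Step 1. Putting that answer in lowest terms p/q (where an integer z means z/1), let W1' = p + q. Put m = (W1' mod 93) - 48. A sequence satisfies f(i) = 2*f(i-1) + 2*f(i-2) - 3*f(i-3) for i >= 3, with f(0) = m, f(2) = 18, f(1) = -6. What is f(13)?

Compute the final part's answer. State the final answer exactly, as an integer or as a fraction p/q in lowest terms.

Step 1: cross terms: (37*16 - 20*-5)=692, (20*15 - 18*16)=12, (18*-5 - 37*15)=-645; twice the area = |59| = 59; area = 59/2; answer 59/2
Step 2: W1 = 59/2; threaded value p + q = 61; m = 13; f(3) = 2*(18) + 2*(-6) - 3*(13) = -15; iterating: f(3)=-15, f(4)=24, f(5)=-36, f(6)=21, f(7)=-102, f(8)=-54, f(9)=-375, f(10)=-552, f(11)=-1692, f(12)=-3363, f(13)=-8454; answer -8454

-8454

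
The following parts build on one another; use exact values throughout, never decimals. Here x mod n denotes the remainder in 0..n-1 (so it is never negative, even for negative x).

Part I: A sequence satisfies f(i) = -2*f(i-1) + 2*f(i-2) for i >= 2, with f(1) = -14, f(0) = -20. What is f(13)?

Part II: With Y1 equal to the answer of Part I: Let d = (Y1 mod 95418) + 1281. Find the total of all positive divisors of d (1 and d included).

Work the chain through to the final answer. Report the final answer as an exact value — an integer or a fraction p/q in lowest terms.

Part I: f(2) = -2*(-14) + 2*(-20) = -12; iterating: f(2)=-12, f(3)=-4, f(4)=-16, f(5)=24, f(6)=-80, f(7)=208, f(8)=-576, f(9)=1568, f(10)=-4288, f(11)=11712, f(12)=-32000, f(13)=87424; answer 87424
Part II: Y1 = 87424; d = 88705; 88705 = 5 * 113 * 157; sigma = (1 + 5) * (1 + 113) * (1 + 157) = 6 * 114 * 158 = 108072; answer 108072

108072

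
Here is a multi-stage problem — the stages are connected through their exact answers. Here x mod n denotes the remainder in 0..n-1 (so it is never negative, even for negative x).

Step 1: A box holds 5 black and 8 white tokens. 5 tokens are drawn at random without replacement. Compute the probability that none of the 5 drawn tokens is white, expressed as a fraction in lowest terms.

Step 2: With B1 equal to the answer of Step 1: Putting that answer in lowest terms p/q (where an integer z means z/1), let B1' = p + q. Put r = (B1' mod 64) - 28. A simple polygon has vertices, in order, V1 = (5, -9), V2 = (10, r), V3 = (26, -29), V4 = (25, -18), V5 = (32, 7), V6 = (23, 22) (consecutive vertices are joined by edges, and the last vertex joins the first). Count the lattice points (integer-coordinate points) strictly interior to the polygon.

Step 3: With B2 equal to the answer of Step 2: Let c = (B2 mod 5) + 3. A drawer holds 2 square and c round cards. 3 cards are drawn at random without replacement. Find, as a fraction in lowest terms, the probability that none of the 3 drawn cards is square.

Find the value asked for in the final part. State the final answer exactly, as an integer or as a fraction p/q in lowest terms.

Step 1: total draws C(13,5) = 1287; favorable C(5,5) = 1; P = 1/1287; answer 1/1287
Step 2: B1 = 1/1287; threaded value p + q = 1288; r = -20; cross terms: (5*-20 - 10*-9)=-10, (10*-29 - 26*-20)=230, (26*-18 - 25*-29)=257, (25*7 - 32*-18)=751, (32*22 - 23*7)=543, (23*-9 - 5*22)=-317; twice the area = |1454| = 1454; area = 727; boundary points = 1 + 1 + 1 + 1 + 3 + 1 = 8; strictly interior points = area - boundary/2 + 1 = 724; answer 724
Step 3: B2 = 724; c = 7; total draws C(9,3) = 84; favorable C(7,3) = 35; P = 5/12; answer 5/12

5/12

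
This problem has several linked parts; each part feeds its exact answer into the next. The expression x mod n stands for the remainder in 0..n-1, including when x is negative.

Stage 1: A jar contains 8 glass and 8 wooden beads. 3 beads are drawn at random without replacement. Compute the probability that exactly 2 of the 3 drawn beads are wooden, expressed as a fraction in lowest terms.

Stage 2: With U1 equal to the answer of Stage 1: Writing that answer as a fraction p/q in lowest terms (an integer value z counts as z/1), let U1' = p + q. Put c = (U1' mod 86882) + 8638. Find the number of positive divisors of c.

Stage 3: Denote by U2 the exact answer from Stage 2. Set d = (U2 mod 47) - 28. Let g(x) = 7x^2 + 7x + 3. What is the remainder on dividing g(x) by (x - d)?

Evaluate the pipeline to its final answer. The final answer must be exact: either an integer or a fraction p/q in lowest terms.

927

Stage 1: total draws C(16,3) = 560; favorable C(8,2)*C(8,1) = 224; P = 2/5; answer 2/5
Stage 2: U1 = 2/5; threaded value p + q = 7; c = 8645; 8645 = 5 * 7 * 13 * 19; number of divisors = (1+1) * (1+1) * (1+1) * (1+1) = 16; answer 16
Stage 3: U2 = 16; d = -12; remainder = value at the root: 7*(-12)^2 + 7*(-12)^1 + 3 = (1008) + (-84) + (3) = 927; answer 927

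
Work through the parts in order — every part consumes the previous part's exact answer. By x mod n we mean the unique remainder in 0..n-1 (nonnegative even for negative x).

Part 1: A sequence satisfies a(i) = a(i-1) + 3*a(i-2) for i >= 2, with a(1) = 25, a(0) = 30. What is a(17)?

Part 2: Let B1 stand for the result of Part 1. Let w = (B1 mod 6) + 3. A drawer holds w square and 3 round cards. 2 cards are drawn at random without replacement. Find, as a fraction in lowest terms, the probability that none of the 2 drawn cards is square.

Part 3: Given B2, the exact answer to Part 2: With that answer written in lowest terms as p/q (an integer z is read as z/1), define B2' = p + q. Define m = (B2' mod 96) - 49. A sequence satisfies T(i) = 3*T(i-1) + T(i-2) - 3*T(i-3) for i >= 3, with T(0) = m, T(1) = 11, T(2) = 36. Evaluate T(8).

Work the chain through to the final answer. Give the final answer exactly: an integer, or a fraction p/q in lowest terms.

Part 1: a(2) = 1*(25) + 3*(30) = 115; iterating: a(2)=115, a(3)=190, a(4)=535, a(5)=1105, a(6)=2710, a(7)=6025, a(8)=14155, a(9)=32230, a(10)=74695, a(11)=171385, a(12)=395470, a(13)=909625, a(14)=2096035, a(15)=4824910, a(16)=11113015, a(17)=25587745; answer 25587745
Part 2: B1 = 25587745; w = 4; total draws C(7,2) = 21; favorable C(3,2) = 3; P = 1/7; answer 1/7
Part 3: B2 = 1/7; threaded value p + q = 8; m = -41; T(3) = 3*(36) + 1*(11) - 3*(-41) = 242; iterating: T(3)=242, T(4)=729, T(5)=2321, T(6)=6966, T(7)=21032, T(8)=63099; answer 63099

63099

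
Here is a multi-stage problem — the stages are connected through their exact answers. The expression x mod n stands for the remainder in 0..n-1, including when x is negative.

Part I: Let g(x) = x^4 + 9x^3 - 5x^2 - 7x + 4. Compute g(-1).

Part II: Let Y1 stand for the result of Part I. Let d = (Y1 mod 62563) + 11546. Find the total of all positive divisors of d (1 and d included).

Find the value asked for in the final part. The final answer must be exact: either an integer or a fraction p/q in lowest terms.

80856

Part I: 1*(-1)^4 + 9*(-1)^3 - 5*(-1)^2 - 7*(-1)^1 + 4 = (1) + (-9) + (-5) + (7) + (4) = -2; answer -2
Part II: Y1 = -2; d = 74107; 74107 = 11 * 6737; sigma = (1 + 11) * (1 + 6737) = 12 * 6738 = 80856; answer 80856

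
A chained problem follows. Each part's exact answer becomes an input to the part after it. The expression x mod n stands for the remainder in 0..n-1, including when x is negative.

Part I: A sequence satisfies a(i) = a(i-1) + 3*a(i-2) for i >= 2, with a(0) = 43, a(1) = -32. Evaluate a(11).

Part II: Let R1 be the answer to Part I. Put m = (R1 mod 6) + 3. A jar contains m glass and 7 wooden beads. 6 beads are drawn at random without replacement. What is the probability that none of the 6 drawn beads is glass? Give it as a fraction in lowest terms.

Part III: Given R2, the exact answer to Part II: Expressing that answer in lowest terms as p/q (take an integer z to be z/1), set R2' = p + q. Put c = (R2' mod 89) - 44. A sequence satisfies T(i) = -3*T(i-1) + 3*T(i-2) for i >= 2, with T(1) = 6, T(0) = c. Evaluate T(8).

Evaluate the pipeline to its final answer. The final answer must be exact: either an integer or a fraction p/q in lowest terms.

113643

Part I: a(2) = 1*(-32) + 3*(43) = 97; iterating: a(2)=97, a(3)=1, a(4)=292, a(5)=295, a(6)=1171, a(7)=2056, a(8)=5569, a(9)=11737, a(10)=28444, a(11)=63655; answer 63655
Part II: R1 = 63655; m = 4; total draws C(11,6) = 462; favorable C(7,6) = 7; P = 1/66; answer 1/66
Part III: R2 = 1/66; threaded value p + q = 67; c = 23; T(2) = -3*(6) + 3*(23) = 51; iterating: T(2)=51, T(3)=-135, T(4)=558, T(5)=-2079, T(6)=7911, T(7)=-29970, T(8)=113643; answer 113643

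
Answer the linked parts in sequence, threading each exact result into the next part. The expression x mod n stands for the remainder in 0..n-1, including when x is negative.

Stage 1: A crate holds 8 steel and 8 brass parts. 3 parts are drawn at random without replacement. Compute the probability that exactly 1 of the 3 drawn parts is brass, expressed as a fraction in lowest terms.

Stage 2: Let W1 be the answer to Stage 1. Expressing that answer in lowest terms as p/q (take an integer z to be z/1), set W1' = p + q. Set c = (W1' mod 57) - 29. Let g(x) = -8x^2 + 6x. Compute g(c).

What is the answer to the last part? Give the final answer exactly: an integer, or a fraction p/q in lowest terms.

-4004

Stage 1: total draws C(16,3) = 560; favorable C(8,1)*C(8,2) = 224; P = 2/5; answer 2/5
Stage 2: W1 = 2/5; threaded value p + q = 7; c = -22; -8*(-22)^2 + 6*(-22)^1 = (-3872) + (-132) = -4004; answer -4004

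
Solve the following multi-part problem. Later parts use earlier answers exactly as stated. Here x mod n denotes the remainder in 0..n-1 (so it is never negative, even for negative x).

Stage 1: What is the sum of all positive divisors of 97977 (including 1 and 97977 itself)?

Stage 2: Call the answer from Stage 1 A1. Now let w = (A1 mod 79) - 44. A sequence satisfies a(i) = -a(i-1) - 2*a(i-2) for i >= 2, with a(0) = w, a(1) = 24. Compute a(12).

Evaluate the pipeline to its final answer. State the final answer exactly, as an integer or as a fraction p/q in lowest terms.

Stage 1: 97977 = 3 * 11 * 2969; sigma = (1 + 3) * (1 + 11) * (1 + 2969) = 4 * 12 * 2970 = 142560; answer 142560
Stage 2: A1 = 142560; w = 0; a(2) = -1*(24) - 2*(0) = -24; iterating: a(2)=-24, a(3)=-24, a(4)=72, a(5)=-24, a(6)=-120, a(7)=168, a(8)=72, a(9)=-408, a(10)=264, a(11)=552, a(12)=-1080; answer -1080

-1080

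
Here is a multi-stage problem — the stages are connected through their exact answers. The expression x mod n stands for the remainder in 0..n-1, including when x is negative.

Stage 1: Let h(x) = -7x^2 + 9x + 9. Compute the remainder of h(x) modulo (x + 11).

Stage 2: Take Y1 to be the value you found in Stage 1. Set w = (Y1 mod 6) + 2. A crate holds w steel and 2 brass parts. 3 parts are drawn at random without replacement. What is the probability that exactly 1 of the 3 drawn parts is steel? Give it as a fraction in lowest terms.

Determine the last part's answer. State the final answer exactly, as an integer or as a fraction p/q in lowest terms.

Stage 1: remainder = value at the root: -7*(-11)^2 + 9*(-11)^1 + 9 = (-847) + (-99) + (9) = -937; answer -937
Stage 2: Y1 = -937; w = 7; total draws C(9,3) = 84; favorable C(7,1)*C(2,2) = 7; P = 1/12; answer 1/12

1/12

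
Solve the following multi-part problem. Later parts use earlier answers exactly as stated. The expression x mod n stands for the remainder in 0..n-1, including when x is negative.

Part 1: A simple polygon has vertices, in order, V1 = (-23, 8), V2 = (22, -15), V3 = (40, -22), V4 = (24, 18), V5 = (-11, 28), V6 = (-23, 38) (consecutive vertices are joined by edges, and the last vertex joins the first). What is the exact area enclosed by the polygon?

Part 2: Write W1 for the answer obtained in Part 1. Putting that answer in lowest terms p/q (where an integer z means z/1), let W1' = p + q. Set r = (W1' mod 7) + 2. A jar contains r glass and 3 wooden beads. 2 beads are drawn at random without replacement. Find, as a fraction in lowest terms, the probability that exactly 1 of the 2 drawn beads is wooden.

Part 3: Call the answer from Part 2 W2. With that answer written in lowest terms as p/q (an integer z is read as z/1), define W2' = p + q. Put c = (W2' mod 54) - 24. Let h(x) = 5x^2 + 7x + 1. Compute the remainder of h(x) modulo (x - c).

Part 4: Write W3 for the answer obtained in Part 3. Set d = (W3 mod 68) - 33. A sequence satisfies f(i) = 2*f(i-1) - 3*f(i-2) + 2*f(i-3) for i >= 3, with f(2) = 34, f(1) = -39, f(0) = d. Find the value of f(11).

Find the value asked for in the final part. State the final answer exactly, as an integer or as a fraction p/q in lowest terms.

-2547

Part 1: cross terms: (-23*-15 - 22*8)=169, (22*-22 - 40*-15)=116, (40*18 - 24*-22)=1248, (24*28 - -11*18)=870, (-11*38 - -23*28)=226, (-23*8 - -23*38)=690; twice the area = |3319| = 3319; area = 3319/2; answer 3319/2
Part 2: W1 = 3319/2; threaded value p + q = 3321; r = 5; total draws C(8,2) = 28; favorable C(3,1)*C(5,1) = 15; P = 15/28; answer 15/28
Part 3: W2 = 15/28; threaded value p + q = 43; c = 19; remainder = value at the root: 5*(19)^2 + 7*(19)^1 + 1 = (1805) + (133) + (1) = 1939; answer 1939
Part 4: W3 = 1939; d = 2; f(3) = 2*(34) - 3*(-39) + 2*(2) = 189; iterating: f(3)=189, f(4)=198, f(5)=-103, f(6)=-422, f(7)=-139, f(8)=782, f(9)=1137, f(10)=-350, f(11)=-2547; answer -2547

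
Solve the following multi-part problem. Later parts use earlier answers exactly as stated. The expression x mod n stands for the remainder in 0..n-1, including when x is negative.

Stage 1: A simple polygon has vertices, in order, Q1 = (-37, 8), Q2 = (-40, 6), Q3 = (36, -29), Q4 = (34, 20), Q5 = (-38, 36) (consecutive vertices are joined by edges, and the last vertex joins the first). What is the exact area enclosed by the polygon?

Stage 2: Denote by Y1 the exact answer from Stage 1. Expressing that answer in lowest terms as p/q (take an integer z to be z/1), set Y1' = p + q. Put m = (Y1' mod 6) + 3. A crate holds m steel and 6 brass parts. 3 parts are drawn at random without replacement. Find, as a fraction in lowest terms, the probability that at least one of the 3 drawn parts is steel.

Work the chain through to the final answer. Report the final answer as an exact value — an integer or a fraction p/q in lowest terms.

5/6

Stage 1: cross terms: (-37*6 - -40*8)=98, (-40*-29 - 36*6)=944, (36*20 - 34*-29)=1706, (34*36 - -38*20)=1984, (-38*8 - -37*36)=1028; twice the area = |5760| = 5760; area = 2880; answer 2880
Stage 2: Y1 = 2880; threaded value p + q = 2881; m = 4; total draws C(10,3) = 120; complement C(6,3) = 20; favorable 120 - 20 = 100; P = 5/6; answer 5/6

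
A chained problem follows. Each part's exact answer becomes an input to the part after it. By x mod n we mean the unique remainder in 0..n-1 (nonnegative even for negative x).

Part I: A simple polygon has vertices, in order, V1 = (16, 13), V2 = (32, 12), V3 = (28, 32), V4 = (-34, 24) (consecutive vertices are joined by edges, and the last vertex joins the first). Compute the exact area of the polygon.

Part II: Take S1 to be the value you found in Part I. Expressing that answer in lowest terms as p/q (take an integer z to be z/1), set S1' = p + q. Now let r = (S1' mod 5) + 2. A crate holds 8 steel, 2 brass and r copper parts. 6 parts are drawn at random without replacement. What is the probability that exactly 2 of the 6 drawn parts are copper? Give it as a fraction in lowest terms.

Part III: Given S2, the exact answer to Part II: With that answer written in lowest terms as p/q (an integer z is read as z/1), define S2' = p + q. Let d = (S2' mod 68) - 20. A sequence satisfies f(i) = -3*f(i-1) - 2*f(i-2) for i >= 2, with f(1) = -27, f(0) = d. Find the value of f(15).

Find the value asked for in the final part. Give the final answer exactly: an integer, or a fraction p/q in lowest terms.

-655347

Part I: cross terms: (16*12 - 32*13)=-224, (32*32 - 28*12)=688, (28*24 - -34*32)=1760, (-34*13 - 16*24)=-826; twice the area = |1398| = 1398; area = 699; answer 699
Part II: S1 = 699; threaded value p + q = 700; r = 2; total draws C(12,6) = 924; favorable C(2,2)*C(10,4) = 210; P = 5/22; answer 5/22
Part III: S2 = 5/22; threaded value p + q = 27; d = 7; f(2) = -3*(-27) - 2*(7) = 67; iterating: f(2)=67, f(3)=-147, f(4)=307, f(5)=-627, f(6)=1267, f(7)=-2547, f(8)=5107, f(9)=-10227, f(10)=20467, f(11)=-40947, f(12)=81907, f(13)=-163827, f(14)=327667, f(15)=-655347; answer -655347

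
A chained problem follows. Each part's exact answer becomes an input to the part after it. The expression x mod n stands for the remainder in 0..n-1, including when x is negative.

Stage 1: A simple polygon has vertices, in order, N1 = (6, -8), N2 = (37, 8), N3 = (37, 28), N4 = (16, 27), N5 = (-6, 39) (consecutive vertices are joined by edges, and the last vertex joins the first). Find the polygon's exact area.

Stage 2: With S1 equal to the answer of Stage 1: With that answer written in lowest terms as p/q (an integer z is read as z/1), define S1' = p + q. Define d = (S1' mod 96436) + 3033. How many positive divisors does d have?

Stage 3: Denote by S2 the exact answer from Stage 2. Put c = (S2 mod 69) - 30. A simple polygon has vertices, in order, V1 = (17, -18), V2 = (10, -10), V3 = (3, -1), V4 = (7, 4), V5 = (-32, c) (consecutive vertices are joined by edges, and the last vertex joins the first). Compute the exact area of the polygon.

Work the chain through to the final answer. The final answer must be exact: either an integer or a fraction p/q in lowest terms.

893/2

Stage 1: cross terms: (6*8 - 37*-8)=344, (37*28 - 37*8)=740, (37*27 - 16*28)=551, (16*39 - -6*27)=786, (-6*-8 - 6*39)=-186; twice the area = |2235| = 2235; area = 2235/2; answer 2235/2
Stage 2: S1 = 2235/2; threaded value p + q = 2237; d = 5270; 5270 = 2 * 5 * 17 * 31; number of divisors = (1+1) * (1+1) * (1+1) * (1+1) = 16; answer 16
Stage 3: S2 = 16; c = -14; cross terms: (17*-10 - 10*-18)=10, (10*-1 - 3*-10)=20, (3*4 - 7*-1)=19, (7*-14 - -32*4)=30, (-32*-18 - 17*-14)=814; twice the area = |893| = 893; area = 893/2; answer 893/2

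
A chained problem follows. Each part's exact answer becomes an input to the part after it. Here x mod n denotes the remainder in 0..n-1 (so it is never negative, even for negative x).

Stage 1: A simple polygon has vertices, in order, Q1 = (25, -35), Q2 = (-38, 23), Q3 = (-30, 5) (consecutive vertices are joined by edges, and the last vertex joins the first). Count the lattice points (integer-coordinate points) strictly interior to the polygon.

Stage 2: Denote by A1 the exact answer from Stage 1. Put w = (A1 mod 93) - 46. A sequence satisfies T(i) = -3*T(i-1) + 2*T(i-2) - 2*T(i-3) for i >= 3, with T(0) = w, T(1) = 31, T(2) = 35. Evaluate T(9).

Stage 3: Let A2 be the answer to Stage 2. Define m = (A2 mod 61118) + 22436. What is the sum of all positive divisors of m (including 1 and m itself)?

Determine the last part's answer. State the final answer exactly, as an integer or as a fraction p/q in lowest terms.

Stage 1: cross terms: (25*23 - -38*-35)=-755, (-38*5 - -30*23)=500, (-30*-35 - 25*5)=925; twice the area = |670| = 670; area = 335; boundary points = 1 + 2 + 5 = 8; strictly interior points = area - boundary/2 + 1 = 332; answer 332
Stage 2: A1 = 332; w = 7; T(3) = -3*(35) + 2*(31) - 2*(7) = -57; iterating: T(3)=-57, T(4)=179, T(5)=-721, T(6)=2635, T(7)=-9705, T(8)=35827, T(9)=-132161; answer -132161
Stage 3: A2 = -132161; m = 73629; 73629 = 3^6 * 101; sigma = (1 + 3 + 9 + 27 + 81 + 243 + 729) * (1 + 101) = 1093 * 102 = 111486; answer 111486

111486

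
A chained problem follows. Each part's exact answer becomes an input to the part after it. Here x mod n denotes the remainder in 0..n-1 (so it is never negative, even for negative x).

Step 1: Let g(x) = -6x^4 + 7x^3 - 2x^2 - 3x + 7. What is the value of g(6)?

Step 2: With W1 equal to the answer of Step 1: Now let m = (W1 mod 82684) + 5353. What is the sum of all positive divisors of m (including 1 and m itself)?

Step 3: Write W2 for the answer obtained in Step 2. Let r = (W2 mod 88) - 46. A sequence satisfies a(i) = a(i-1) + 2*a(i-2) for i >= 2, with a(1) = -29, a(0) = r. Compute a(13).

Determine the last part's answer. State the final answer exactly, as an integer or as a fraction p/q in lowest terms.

-30059

Step 1: -6*(6)^4 + 7*(6)^3 - 2*(6)^2 - 3*(6)^1 + 7 = (-7776) + (1512) + (-72) + (-18) + (7) = -6347; answer -6347
Step 2: W1 = -6347; m = 81690; 81690 = 2 * 3 * 5 * 7 * 389; sigma = (1 + 2) * (1 + 3) * (1 + 5) * (1 + 7) * (1 + 389) = 3 * 4 * 6 * 8 * 390 = 224640; answer 224640
Step 3: W2 = 224640; r = 18; a(2) = 1*(-29) + 2*(18) = 7; iterating: a(2)=7, a(3)=-51, a(4)=-37, a(5)=-139, a(6)=-213, a(7)=-491, a(8)=-917, a(9)=-1899, a(10)=-3733, a(11)=-7531, a(12)=-14997, a(13)=-30059; answer -30059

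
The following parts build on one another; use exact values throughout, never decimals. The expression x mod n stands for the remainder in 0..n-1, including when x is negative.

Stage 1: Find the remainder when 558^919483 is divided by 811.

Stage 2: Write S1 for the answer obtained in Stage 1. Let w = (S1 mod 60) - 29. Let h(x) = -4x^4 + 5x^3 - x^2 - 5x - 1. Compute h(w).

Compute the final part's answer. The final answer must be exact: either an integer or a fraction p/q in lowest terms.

Stage 1: squarings mod 811: 558^1=558, 558^2=751, 558^4=356, 558^8=220, 558^16=551, 558^32=287, 558^64=458, 558^128=526, 558^256=125, 558^512=216, 558^1024=429, 558^2048=755, 558^4096=703, 558^8192=310, 558^16384=402, 558^32768=215, 558^65536=809, 558^131072=4, 558^262144=16, 558^524288=256; 558^919483 = 558^1 * 558^2 * 558^8 * 558^16 * 558^32 * 558^128 * 558^256 * 558^512 * 558^1024 * 558^131072 * 558^262144 * 558^524288 = 419 (mod 811); answer 419
Stage 2: S1 = 419; w = 30; -4*(30)^4 + 5*(30)^3 - 1*(30)^2 - 5*(30)^1 - 1 = (-3240000) + (135000) + (-900) + (-150) + (-1) = -3106051; answer -3106051

-3106051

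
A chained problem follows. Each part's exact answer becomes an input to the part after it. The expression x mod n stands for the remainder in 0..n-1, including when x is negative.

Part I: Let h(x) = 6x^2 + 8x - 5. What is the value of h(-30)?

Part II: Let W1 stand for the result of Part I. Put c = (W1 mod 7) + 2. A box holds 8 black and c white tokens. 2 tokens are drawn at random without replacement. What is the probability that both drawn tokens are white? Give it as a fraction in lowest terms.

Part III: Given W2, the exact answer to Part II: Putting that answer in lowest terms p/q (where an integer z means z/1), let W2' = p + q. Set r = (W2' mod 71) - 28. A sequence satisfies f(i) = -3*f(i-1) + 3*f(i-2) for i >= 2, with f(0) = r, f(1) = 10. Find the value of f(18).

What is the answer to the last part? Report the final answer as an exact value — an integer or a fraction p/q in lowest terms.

15206613408

Part I: 6*(-30)^2 + 8*(-30)^1 - 5 = (5400) + (-240) + (-5) = 5155; answer 5155
Part II: W1 = 5155; c = 5; total draws C(13,2) = 78; favorable C(5,2) = 10; P = 5/39; answer 5/39
Part III: W2 = 5/39; threaded value p + q = 44; r = 16; f(2) = -3*(10) + 3*(16) = 18; iterating: f(2)=18, f(3)=-24, f(4)=126, f(5)=-450, f(6)=1728, f(7)=-6534, f(8)=24786, f(9)=-93960, f(10)=356238, f(11)=-1350594, f(12)=5120496, f(13)=-19413270, f(14)=73601298, f(15)=-279043704, f(16)=1057935006, f(17)=-4010936130, f(18)=15206613408; answer 15206613408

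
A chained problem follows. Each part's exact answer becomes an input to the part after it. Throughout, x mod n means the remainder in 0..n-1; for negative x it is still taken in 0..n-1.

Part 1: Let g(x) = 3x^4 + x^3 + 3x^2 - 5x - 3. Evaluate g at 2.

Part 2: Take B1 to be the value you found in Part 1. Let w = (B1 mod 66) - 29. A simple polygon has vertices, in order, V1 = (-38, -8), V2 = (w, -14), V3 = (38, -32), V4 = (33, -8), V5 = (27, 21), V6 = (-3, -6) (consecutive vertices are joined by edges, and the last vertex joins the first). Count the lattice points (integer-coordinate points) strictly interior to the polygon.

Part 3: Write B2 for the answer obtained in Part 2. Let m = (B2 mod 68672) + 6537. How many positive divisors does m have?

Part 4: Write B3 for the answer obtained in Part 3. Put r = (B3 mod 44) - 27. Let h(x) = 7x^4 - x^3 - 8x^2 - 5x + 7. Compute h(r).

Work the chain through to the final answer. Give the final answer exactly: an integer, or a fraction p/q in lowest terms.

Part 1: 3*(2)^4 + 1*(2)^3 + 3*(2)^2 - 5*(2)^1 - 3 = (48) + (8) + (12) + (-10) + (-3) = 55; answer 55
Part 2: B1 = 55; w = 26; cross terms: (-38*-14 - 26*-8)=740, (26*-32 - 38*-14)=-300, (38*-8 - 33*-32)=752, (33*21 - 27*-8)=909, (27*-6 - -3*21)=-99, (-3*-8 - -38*-6)=-204; twice the area = |1798| = 1798; area = 899; boundary points = 2 + 6 + 1 + 1 + 3 + 1 = 14; strictly interior points = area - boundary/2 + 1 = 893; answer 893
Part 3: B2 = 893; m = 7430; 7430 = 2 * 5 * 743; number of divisors = (1+1) * (1+1) * (1+1) = 8; answer 8
Part 4: B3 = 8; r = -19; 7*(-19)^4 - 1*(-19)^3 - 8*(-19)^2 - 5*(-19)^1 + 7 = (912247) + (6859) + (-2888) + (95) + (7) = 916320; answer 916320

916320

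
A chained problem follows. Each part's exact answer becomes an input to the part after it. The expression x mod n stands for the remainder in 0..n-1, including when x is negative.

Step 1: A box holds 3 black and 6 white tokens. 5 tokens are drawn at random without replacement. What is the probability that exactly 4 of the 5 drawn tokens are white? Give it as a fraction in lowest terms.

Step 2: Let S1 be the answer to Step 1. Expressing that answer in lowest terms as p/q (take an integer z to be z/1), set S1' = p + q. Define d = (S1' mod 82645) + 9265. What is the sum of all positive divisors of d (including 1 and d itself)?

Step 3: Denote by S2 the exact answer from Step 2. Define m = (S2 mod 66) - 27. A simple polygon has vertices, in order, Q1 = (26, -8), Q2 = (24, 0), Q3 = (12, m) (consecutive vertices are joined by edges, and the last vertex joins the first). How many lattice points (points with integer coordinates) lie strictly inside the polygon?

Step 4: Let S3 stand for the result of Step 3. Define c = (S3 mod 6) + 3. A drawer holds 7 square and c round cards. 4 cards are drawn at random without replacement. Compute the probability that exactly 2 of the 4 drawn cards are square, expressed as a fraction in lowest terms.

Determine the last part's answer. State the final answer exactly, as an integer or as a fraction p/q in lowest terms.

Step 1: total draws C(9,5) = 126; favorable C(6,4)*C(3,1) = 45; P = 5/14; answer 5/14
Step 2: S1 = 5/14; threaded value p + q = 19; d = 9284; 9284 = 2^2 * 11 * 211; sigma = (1 + 2 + 4) * (1 + 11) * (1 + 211) = 7 * 12 * 212 = 17808; answer 17808
Step 3: S2 = 17808; m = 27; cross terms: (26*0 - 24*-8)=192, (24*27 - 12*0)=648, (12*-8 - 26*27)=-798; twice the area = |42| = 42; area = 21; boundary points = 2 + 3 + 7 = 12; strictly interior points = area - boundary/2 + 1 = 16; answer 16
Step 4: S3 = 16; c = 7; total draws C(14,4) = 1001; favorable C(7,2)*C(7,2) = 441; P = 63/143; answer 63/143

63/143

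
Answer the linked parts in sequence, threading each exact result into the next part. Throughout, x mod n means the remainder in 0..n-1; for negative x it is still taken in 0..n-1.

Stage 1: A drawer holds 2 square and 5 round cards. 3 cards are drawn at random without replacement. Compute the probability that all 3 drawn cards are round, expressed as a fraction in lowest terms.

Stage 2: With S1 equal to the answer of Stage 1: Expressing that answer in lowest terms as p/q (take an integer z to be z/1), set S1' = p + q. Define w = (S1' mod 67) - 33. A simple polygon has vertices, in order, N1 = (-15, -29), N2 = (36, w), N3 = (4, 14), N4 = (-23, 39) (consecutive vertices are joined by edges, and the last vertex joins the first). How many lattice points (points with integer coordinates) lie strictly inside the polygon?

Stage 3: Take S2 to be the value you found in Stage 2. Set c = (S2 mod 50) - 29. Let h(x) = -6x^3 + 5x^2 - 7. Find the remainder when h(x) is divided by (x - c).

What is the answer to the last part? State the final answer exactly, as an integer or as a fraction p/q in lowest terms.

Stage 1: total draws C(7,3) = 35; favorable C(5,3) = 10; P = 2/7; answer 2/7
Stage 2: S1 = 2/7; threaded value p + q = 9; w = -24; cross terms: (-15*-24 - 36*-29)=1404, (36*14 - 4*-24)=600, (4*39 - -23*14)=478, (-23*-29 - -15*39)=1252; twice the area = |3734| = 3734; area = 1867; boundary points = 1 + 2 + 1 + 4 = 8; strictly interior points = area - boundary/2 + 1 = 1864; answer 1864
Stage 3: S2 = 1864; c = -15; remainder = value at the root: -6*(-15)^3 + 5*(-15)^2 - 7 = (20250) + (1125) + (-7) = 21368; answer 21368

21368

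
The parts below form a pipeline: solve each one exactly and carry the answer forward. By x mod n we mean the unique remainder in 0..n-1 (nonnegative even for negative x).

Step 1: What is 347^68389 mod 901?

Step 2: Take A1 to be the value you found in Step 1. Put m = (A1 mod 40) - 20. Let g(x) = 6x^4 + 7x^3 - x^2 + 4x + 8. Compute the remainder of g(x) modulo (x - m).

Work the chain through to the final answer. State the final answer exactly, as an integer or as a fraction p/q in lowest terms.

Step 1: squarings mod 901: 347^1=347, 347^2=576, 347^4=208, 347^8=16, 347^16=256, 347^32=664, 347^64=307, 347^128=545, 347^256=596, 347^512=222, 347^1024=630, 347^2048=460, 347^4096=766, 347^8192=205, 347^16384=579, 347^32768=69, 347^65536=256; 347^68389 = 347^1 * 347^4 * 347^32 * 347^256 * 347^512 * 347^2048 * 347^65536 = 623 (mod 901); answer 623
Step 2: A1 = 623; m = 3; remainder = value at the root: 6*(3)^4 + 7*(3)^3 - 1*(3)^2 + 4*(3)^1 + 8 = (486) + (189) + (-9) + (12) + (8) = 686; answer 686

686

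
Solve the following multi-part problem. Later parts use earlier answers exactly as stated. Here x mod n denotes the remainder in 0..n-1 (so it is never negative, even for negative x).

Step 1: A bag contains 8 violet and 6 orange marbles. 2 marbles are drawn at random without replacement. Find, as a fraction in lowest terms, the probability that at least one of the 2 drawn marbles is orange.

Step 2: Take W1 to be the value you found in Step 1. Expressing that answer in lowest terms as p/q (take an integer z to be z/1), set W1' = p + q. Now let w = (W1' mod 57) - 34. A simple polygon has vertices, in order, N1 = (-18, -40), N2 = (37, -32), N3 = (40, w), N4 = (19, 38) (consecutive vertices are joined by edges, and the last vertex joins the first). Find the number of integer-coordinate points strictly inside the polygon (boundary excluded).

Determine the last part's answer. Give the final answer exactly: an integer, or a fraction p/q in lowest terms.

2281

Step 1: total draws C(14,2) = 91; complement C(8,2) = 28; favorable 91 - 28 = 63; P = 9/13; answer 9/13
Step 2: W1 = 9/13; threaded value p + q = 22; w = -12; cross terms: (-18*-32 - 37*-40)=2056, (37*-12 - 40*-32)=836, (40*38 - 19*-12)=1748, (19*-40 - -18*38)=-76; twice the area = |4564| = 4564; area = 2282; boundary points = 1 + 1 + 1 + 1 = 4; strictly interior points = area - boundary/2 + 1 = 2281; answer 2281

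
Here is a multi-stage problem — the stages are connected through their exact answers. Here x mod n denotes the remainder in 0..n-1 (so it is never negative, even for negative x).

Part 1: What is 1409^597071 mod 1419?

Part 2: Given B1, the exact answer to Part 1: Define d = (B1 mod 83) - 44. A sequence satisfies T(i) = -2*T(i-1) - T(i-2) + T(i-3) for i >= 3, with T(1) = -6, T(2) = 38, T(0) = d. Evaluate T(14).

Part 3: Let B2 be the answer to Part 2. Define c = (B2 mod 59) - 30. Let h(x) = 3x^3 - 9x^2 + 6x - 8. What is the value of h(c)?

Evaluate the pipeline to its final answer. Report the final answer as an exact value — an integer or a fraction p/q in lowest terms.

Part 1: squarings mod 1419: 1409^1=1409, 1409^2=100, 1409^4=67, 1409^8=232, 1409^16=1321, 1409^32=1090, 1409^64=397, 1409^128=100, 1409^256=67, 1409^512=232, 1409^1024=1321, 1409^2048=1090, 1409^4096=397, 1409^8192=100, 1409^16384=67, 1409^32768=232, 1409^65536=1321, 1409^131072=1090, 1409^262144=397, 1409^524288=100; 1409^597071 = 1409^1 * 1409^2 * 1409^4 * 1409^8 * 1409^64 * 1409^1024 * 1409^2048 * 1409^4096 * 1409^65536 * 1409^524288 = 1277 (mod 1419); answer 1277
Part 2: B1 = 1277; d = -12; T(3) = -2*(38) - 1*(-6) + 1*(-12) = -82; iterating: T(3)=-82, T(4)=120, T(5)=-120, T(6)=38, T(7)=164, T(8)=-486, T(9)=846, T(10)=-1042, T(11)=752, T(12)=384, T(13)=-2562, T(14)=5492; answer 5492
Part 3: B2 = 5492; c = -25; 3*(-25)^3 - 9*(-25)^2 + 6*(-25)^1 - 8 = (-46875) + (-5625) + (-150) + (-8) = -52658; answer -52658

-52658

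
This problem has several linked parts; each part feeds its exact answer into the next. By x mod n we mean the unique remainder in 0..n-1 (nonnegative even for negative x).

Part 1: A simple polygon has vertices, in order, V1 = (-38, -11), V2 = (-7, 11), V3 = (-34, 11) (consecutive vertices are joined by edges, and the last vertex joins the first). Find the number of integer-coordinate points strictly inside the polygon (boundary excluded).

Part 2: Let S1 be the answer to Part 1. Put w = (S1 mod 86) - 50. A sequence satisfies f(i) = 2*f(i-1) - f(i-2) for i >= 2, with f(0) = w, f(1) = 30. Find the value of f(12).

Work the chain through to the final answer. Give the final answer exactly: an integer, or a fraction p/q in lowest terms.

Part 1: cross terms: (-38*11 - -7*-11)=-495, (-7*11 - -34*11)=297, (-34*-11 - -38*11)=792; twice the area = |594| = 594; area = 297; boundary points = 1 + 27 + 2 = 30; strictly interior points = area - boundary/2 + 1 = 283; answer 283
Part 2: S1 = 283; w = -25; f(2) = 2*(30) - 1*(-25) = 85; iterating: f(2)=85, f(3)=140, f(4)=195, f(5)=250, f(6)=305, f(7)=360, f(8)=415, f(9)=470, f(10)=525, f(11)=580, f(12)=635; answer 635

635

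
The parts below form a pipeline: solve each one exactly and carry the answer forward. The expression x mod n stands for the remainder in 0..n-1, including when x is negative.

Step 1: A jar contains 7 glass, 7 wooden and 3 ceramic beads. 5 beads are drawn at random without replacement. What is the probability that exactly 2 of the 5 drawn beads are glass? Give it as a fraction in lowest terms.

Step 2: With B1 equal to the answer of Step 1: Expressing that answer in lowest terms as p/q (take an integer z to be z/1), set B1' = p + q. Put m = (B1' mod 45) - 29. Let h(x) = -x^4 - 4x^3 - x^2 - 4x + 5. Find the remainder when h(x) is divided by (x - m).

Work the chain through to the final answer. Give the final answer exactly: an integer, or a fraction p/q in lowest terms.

Step 1: total draws C(17,5) = 6188; favorable C(7,2)*C(10,3) = 2520; P = 90/221; answer 90/221
Step 2: B1 = 90/221; threaded value p + q = 311; m = 12; remainder = value at the root: -1*(12)^4 - 4*(12)^3 - 1*(12)^2 - 4*(12)^1 + 5 = (-20736) + (-6912) + (-144) + (-48) + (5) = -27835; answer -27835

-27835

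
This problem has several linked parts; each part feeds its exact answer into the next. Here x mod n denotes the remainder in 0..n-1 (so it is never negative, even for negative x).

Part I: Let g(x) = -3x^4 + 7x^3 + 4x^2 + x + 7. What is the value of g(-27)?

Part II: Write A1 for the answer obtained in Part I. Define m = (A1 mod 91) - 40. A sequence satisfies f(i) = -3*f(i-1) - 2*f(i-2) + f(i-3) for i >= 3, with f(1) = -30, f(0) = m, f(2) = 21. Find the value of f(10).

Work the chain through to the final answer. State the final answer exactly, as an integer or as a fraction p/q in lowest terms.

Part I: -3*(-27)^4 + 7*(-27)^3 + 4*(-27)^2 + 1*(-27)^1 + 7 = (-1594323) + (-137781) + (2916) + (-27) + (7) = -1729208; answer -1729208
Part II: A1 = -1729208; m = 25; f(3) = -3*(21) - 2*(-30) + 1*(25) = 22; iterating: f(3)=22, f(4)=-138, f(5)=391, f(6)=-875, f(7)=1705, f(8)=-2974, f(9)=4637, f(10)=-6258; answer -6258

-6258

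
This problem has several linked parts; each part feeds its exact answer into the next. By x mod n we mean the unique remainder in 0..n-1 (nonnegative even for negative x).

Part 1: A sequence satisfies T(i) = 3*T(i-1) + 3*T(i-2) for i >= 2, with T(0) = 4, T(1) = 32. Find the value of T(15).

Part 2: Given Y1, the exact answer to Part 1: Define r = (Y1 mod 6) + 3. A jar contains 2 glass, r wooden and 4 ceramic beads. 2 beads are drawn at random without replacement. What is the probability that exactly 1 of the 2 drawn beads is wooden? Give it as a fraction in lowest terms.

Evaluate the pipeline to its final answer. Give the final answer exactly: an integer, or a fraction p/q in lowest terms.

Part 1: T(2) = 3*(32) + 3*(4) = 108; iterating: T(2)=108, T(3)=420, T(4)=1584, T(5)=6012, T(6)=22788, T(7)=86400, T(8)=327564, T(9)=1241892, T(10)=4708368, T(11)=17850780, T(12)=67677444, T(13)=256584672, T(14)=972786348, T(15)=3688113060; answer 3688113060
Part 2: Y1 = 3688113060; r = 3; total draws C(9,2) = 36; favorable C(3,1)*C(6,1) = 18; P = 1/2; answer 1/2

1/2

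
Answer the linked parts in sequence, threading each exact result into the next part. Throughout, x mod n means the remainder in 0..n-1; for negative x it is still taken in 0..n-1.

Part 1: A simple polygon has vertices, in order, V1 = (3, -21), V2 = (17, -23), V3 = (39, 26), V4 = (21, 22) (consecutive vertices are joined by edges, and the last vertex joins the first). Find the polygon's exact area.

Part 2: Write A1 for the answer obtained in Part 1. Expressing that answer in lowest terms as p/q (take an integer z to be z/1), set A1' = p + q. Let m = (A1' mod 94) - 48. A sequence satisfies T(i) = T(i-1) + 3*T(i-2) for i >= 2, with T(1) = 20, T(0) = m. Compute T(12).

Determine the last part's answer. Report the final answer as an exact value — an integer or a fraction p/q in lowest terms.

211739

Part 1: cross terms: (3*-23 - 17*-21)=288, (17*26 - 39*-23)=1339, (39*22 - 21*26)=312, (21*-21 - 3*22)=-507; twice the area = |1432| = 1432; area = 716; answer 716
Part 2: A1 = 716; threaded value p + q = 717; m = 11; T(2) = 1*(20) + 3*(11) = 53; iterating: T(2)=53, T(3)=113, T(4)=272, T(5)=611, T(6)=1427, T(7)=3260, T(8)=7541, T(9)=17321, T(10)=39944, T(11)=91907, T(12)=211739; answer 211739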